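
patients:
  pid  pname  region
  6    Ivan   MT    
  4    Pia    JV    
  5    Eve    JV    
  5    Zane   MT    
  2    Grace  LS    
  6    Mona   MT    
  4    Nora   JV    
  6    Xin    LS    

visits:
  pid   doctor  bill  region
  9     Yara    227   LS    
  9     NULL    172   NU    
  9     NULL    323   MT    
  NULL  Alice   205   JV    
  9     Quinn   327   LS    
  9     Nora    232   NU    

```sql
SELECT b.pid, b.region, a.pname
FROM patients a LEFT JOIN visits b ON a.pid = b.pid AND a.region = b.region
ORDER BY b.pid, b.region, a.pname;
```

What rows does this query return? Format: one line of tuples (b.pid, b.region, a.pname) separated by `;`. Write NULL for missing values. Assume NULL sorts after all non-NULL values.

LEFT JOIN keeps every row from `patients`; unmatched rows get NULL for `visits`'s columns.
Matching on a.pid = b.pid AND a.region = b.region. A NULL in a compared column never satisfies the condition.
Matched pairs: 0; unmatched a rows kept: 8.

(NULL, NULL, Eve); (NULL, NULL, Grace); (NULL, NULL, Ivan); (NULL, NULL, Mona); (NULL, NULL, Nora); (NULL, NULL, Pia); (NULL, NULL, Xin); (NULL, NULL, Zane)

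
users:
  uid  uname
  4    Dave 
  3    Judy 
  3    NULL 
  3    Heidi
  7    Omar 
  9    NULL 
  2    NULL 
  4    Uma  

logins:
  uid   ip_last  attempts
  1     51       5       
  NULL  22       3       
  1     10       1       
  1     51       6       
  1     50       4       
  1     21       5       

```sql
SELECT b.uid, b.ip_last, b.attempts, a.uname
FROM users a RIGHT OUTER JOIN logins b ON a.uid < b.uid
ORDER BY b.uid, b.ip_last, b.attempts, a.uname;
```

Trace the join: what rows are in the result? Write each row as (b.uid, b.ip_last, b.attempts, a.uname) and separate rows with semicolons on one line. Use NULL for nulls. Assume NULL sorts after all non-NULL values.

RIGHT JOIN keeps every row from `logins`; unmatched rows get NULL for `users`'s columns.
Matching on a.uid < b.uid. A NULL in a compared column never satisfies the condition.
- a row (uid=4): no match.
- a row (uid=3): no match.
- a row (uid=3): no match.
- a row (uid=3): no match.
- a row (uid=7): no match.
- a row (uid=9): no match.
- a row (uid=2): no match.
- a row (uid=4): no match.
- plus 6 unmatched b row(s), each kept with NULL a columns.
After projecting and ordering:
b.uid | b.ip_last | b.attempts | a.uname
1 | 10 | 1 | NULL
1 | 21 | 5 | NULL
1 | 50 | 4 | NULL
1 | 51 | 5 | NULL
1 | 51 | 6 | NULL
NULL | 22 | 3 | NULL

(1, 10, 1, NULL); (1, 21, 5, NULL); (1, 50, 4, NULL); (1, 51, 5, NULL); (1, 51, 6, NULL); (NULL, 22, 3, NULL)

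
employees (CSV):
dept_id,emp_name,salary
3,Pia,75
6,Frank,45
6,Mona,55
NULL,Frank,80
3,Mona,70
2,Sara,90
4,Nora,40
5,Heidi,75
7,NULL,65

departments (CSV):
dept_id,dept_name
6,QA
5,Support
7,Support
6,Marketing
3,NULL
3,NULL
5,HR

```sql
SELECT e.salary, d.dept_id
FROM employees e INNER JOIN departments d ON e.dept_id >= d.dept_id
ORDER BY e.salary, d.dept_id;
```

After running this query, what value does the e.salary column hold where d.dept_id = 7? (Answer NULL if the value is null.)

INNER JOIN keeps only pairs where the ON condition holds.
Matching on e.dept_id >= d.dept_id. A NULL in a compared column never satisfies the condition.
Matched pairs: 29.

65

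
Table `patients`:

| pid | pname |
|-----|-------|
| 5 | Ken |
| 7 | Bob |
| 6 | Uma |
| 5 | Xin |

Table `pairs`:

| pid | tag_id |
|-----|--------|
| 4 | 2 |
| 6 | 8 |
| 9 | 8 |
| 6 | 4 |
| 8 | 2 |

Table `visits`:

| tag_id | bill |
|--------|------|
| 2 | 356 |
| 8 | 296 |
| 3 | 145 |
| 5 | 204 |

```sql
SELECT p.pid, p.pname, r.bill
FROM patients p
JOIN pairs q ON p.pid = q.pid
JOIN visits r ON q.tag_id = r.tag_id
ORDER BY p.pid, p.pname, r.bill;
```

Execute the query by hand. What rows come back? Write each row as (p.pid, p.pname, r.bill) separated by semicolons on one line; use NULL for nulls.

Step 1 — p INNER JOIN q on pid → 2 row(s).
Then INNER JOIN `visits r` on tag_id: keep only rows whose q.tag_id appears in r.

(6, Uma, 296)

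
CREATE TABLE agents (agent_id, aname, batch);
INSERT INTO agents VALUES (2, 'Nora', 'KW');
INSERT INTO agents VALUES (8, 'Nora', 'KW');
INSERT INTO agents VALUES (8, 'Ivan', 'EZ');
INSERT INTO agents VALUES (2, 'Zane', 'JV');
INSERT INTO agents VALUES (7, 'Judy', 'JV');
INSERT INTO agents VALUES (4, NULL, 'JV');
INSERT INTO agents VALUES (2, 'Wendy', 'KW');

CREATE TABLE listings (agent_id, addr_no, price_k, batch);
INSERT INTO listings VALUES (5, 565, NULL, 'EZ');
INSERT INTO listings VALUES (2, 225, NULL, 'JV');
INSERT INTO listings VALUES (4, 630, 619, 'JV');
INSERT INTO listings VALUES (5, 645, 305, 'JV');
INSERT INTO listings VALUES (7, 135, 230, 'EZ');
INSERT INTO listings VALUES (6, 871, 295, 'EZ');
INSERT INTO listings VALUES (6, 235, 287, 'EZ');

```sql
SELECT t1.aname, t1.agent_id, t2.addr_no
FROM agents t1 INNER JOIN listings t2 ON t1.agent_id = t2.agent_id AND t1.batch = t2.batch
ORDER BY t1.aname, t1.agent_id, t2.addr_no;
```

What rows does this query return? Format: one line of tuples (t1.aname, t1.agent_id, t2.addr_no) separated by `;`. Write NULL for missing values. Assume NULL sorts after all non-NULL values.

(Zane, 2, 225); (NULL, 4, 630)

INNER JOIN keeps only pairs where the ON condition holds.
Matching on t1.agent_id = t2.agent_id AND t1.batch = t2.batch.
Matched pairs: 2.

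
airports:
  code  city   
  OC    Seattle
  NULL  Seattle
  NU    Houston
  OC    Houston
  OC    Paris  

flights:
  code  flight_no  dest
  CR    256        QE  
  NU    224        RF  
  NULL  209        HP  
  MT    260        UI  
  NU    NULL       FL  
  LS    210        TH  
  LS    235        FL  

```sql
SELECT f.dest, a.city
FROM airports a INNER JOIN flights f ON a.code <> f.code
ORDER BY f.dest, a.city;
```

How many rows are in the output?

INNER JOIN keeps only pairs where the ON condition holds.
Matching on a.code <> f.code. A NULL in a compared column never satisfies the condition.
Matched pairs: 22.
Total: 22 rows.

22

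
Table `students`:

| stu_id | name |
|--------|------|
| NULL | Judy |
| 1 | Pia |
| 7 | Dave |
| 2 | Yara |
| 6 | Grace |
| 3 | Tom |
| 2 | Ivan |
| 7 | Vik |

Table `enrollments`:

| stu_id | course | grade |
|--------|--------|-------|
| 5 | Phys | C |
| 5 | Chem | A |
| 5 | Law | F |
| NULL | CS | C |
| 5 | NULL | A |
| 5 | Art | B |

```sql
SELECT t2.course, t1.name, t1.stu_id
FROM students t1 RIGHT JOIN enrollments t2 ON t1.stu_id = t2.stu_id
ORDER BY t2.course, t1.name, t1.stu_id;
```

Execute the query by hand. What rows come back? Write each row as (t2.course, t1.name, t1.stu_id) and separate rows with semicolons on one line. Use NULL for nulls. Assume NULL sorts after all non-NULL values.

(Art, NULL, NULL); (CS, NULL, NULL); (Chem, NULL, NULL); (Law, NULL, NULL); (Phys, NULL, NULL); (NULL, NULL, NULL)

RIGHT JOIN keeps every row from `enrollments`; unmatched rows get NULL for `students`'s columns.
Matching on t1.stu_id = t2.stu_id. A NULL in a compared column never satisfies the condition.
- t1[0] stu_id=NULL → no match.
- t1[1] stu_id=1 → no match.
- t1[2] stu_id=7 → no match.
- t1[3] stu_id=2 → no match.
- t1[4] stu_id=6 → no match.
- t1[5] stu_id=3 → no match.
- t1[6] stu_id=2 → no match.
- t1[7] stu_id=7 → no match.
- 6 t2 row(s) had no t1 match → kept, t1 columns NULL.
After projecting and ordering:
t2.course | t1.name | t1.stu_id
Art | NULL | NULL
CS | NULL | NULL
Chem | NULL | NULL
Law | NULL | NULL
Phys | NULL | NULL
NULL | NULL | NULL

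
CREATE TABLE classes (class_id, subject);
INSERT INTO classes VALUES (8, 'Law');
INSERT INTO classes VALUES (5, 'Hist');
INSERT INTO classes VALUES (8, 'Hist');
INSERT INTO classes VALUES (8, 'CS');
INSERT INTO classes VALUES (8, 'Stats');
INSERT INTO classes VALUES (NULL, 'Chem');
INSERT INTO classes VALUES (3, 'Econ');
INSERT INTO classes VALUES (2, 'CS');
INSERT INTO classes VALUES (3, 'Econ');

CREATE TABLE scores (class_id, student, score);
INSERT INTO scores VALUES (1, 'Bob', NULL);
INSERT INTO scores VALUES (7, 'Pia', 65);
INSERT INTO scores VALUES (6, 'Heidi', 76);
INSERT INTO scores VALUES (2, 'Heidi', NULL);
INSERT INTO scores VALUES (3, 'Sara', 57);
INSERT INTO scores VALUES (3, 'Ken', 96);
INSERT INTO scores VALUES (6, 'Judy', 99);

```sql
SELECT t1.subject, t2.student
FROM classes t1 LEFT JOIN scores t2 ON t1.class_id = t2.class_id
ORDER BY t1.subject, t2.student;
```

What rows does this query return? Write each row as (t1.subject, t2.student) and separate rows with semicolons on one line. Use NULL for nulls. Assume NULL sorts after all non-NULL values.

LEFT JOIN keeps every row from `classes`; unmatched rows get NULL for `scores`'s columns.
Matching on t1.class_id = t2.class_id. A NULL in a compared column never satisfies the condition.
Matched pairs: 5; unmatched t1 rows kept: 6.

(CS, Heidi); (CS, NULL); (Chem, NULL); (Econ, Ken); (Econ, Ken); (Econ, Sara); (Econ, Sara); (Hist, NULL); (Hist, NULL); (Law, NULL); (Stats, NULL)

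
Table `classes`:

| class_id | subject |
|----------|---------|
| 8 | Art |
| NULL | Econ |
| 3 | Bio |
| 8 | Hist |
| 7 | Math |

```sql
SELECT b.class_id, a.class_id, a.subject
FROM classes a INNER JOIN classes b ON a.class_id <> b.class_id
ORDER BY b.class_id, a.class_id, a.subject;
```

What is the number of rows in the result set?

10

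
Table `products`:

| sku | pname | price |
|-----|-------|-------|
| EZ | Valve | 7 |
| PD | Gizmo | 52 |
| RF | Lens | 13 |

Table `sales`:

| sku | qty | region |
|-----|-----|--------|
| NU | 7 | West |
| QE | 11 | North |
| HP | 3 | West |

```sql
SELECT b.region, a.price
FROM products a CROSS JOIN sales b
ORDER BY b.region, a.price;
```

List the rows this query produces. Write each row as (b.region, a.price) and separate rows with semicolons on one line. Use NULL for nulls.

CROSS JOIN pairs every row of `products` with every row of `sales`: 3 × 3 = 9 rows.
After projecting and ordering:
b.region | a.price
North | 7
North | 13
North | 52
West | 7
West | 7
West | 13
West | 13
West | 52
West | 52

(North, 7); (North, 13); (North, 52); (West, 7); (West, 7); (West, 13); (West, 13); (West, 52); (West, 52)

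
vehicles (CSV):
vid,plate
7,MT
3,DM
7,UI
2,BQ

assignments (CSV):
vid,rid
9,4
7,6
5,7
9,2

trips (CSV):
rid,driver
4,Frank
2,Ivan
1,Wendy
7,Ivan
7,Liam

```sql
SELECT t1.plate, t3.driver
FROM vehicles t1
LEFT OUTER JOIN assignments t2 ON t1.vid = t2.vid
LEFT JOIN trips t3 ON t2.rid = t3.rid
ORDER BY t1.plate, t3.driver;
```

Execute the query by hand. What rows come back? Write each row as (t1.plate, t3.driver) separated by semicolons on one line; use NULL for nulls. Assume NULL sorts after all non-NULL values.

Evaluate left to right. First `vehicles t1 LEFT JOIN assignments t2` on vid: 4 row(s).
Then LEFT JOIN `trips t3` on rid: each of those 4 rows is kept; rows whose t2.rid has no match in t3 get NULL for t3's columns.

(BQ, NULL); (DM, NULL); (MT, NULL); (UI, NULL)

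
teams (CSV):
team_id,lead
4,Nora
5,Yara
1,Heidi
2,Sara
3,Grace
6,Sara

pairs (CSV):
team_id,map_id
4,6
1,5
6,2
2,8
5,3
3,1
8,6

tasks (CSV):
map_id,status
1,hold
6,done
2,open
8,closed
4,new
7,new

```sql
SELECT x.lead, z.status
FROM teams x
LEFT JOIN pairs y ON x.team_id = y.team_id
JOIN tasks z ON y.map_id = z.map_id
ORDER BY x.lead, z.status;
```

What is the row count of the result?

Step 1 — x LEFT JOIN y on team_id → 6 row(s).
Then INNER JOIN `tasks z` on map_id: keep only rows whose y.map_id appears in z.
Result: 4 row(s).

4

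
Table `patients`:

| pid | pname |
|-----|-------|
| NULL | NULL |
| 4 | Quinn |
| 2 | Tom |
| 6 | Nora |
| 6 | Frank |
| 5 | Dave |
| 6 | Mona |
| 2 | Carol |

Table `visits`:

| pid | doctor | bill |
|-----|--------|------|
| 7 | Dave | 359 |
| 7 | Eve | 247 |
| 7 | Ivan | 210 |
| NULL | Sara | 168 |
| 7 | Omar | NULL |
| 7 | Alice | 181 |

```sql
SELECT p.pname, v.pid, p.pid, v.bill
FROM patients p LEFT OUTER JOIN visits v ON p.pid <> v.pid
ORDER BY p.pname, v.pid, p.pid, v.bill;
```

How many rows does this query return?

LEFT JOIN keeps every row from `patients`; unmatched rows get NULL for `visits`'s columns.
Matching on p.pid <> v.pid. A NULL in a compared column never satisfies the condition.
- p (pid=NULL) has no partner → padded with NULL.
- p (pid=4) pairs with 5 row(s) of v.
- p (pid=2) pairs with 5 row(s) of v.
- p (pid=6) pairs with 5 row(s) of v.
- p (pid=6) pairs with 5 row(s) of v.
- p (pid=5) pairs with 5 row(s) of v.
- p (pid=6) pairs with 5 row(s) of v.
- p (pid=2) pairs with 5 row(s) of v.
Total: 35 matched + 1 padded = 36 rows.

36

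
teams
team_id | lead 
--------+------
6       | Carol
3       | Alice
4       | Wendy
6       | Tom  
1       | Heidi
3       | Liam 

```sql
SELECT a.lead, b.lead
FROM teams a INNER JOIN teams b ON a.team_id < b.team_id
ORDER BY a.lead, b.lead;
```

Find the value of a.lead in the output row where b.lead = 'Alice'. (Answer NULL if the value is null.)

INNER JOIN keeps only pairs where the ON condition holds.
Matching on a.team_id < b.team_id.
- a[0] team_id=6 → no match; dropped.
- a[1] team_id=3 → 3 match(es) in b → 3 row(s).
- a[2] team_id=4 → 2 match(es) in b → 2 row(s).
- a[3] team_id=6 → no match; dropped.
- a[4] team_id=1 → 5 match(es) in b → 5 row(s).
- a[5] team_id=3 → 3 match(es) in b → 3 row(s).

Heidi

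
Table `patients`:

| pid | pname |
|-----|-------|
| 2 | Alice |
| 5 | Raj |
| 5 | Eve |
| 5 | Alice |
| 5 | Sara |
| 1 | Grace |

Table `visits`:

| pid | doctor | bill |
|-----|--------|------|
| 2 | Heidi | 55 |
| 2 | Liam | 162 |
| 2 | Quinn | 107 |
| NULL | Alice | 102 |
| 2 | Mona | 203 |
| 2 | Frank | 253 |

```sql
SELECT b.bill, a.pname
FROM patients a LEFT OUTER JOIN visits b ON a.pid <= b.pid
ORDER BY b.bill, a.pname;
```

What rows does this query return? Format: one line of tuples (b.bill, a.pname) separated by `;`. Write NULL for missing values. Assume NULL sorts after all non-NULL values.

(55, Alice); (55, Grace); (107, Alice); (107, Grace); (162, Alice); (162, Grace); (203, Alice); (203, Grace); (253, Alice); (253, Grace); (NULL, Alice); (NULL, Eve); (NULL, Raj); (NULL, Sara)

LEFT JOIN keeps every row from `patients`; unmatched rows get NULL for `visits`'s columns.
Matching on a.pid <= b.pid. A NULL in a compared column never satisfies the condition.
- pid=2: 5 matching b row(s), so 5 row(s) emitted.
- pid=5: no b row matches, row kept with b columns NULL.
- pid=5: no b row matches, row kept with b columns NULL.
- pid=5: no b row matches, row kept with b columns NULL.
- pid=5: no b row matches, row kept with b columns NULL.
- pid=1: 5 matching b row(s), so 5 row(s) emitted.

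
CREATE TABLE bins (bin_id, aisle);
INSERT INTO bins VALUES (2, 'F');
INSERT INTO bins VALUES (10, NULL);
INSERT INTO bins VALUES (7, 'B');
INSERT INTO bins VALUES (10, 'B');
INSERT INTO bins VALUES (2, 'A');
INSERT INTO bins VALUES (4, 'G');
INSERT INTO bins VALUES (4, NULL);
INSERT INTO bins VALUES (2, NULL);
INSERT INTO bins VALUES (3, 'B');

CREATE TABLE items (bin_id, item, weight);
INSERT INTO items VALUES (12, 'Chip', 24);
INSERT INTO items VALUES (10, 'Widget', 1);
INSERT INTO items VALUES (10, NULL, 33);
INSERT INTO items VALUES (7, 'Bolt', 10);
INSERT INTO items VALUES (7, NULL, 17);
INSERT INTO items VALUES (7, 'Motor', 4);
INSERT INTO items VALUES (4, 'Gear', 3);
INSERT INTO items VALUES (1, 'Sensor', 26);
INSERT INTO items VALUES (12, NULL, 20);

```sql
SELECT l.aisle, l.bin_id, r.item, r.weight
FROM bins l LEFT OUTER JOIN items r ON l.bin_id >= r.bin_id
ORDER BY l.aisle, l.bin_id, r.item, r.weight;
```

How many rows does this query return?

LEFT JOIN keeps every row from `bins`; unmatched rows get NULL for `items`'s columns.
Matching on l.bin_id >= r.bin_id.
Matched pairs: 27; unmatched l rows kept: 0.
Total: 27 rows.

27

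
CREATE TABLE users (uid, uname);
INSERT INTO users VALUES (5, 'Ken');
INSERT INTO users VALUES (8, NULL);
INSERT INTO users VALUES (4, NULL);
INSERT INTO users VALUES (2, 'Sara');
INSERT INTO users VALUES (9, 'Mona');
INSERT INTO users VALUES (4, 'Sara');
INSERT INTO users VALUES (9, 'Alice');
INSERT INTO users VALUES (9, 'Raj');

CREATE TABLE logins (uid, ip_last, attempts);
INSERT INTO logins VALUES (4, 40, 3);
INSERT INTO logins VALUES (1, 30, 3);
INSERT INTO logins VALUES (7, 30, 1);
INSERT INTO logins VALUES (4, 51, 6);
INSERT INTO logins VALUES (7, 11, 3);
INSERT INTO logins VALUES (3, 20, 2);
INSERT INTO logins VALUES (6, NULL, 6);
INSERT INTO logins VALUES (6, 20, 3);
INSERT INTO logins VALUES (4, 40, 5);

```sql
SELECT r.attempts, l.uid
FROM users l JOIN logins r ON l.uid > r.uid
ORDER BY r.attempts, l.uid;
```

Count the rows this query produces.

46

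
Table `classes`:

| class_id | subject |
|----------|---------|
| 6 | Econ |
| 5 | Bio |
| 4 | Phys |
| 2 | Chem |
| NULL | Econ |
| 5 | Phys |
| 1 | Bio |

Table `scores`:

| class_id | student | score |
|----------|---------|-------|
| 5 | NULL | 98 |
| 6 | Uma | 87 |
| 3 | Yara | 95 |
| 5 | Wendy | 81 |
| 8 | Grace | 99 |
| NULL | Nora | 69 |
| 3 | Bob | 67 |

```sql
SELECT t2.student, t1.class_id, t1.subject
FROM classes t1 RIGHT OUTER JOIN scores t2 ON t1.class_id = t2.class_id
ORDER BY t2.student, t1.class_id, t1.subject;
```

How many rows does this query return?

RIGHT JOIN keeps every row from `scores`; unmatched rows get NULL for `classes`'s columns.
Matching on t1.class_id = t2.class_id. A NULL in a compared column never satisfies the condition.
Matched pairs: 5; unmatched t2 rows kept: 4.
Total: 5 matched + 4 padded = 9 rows.

9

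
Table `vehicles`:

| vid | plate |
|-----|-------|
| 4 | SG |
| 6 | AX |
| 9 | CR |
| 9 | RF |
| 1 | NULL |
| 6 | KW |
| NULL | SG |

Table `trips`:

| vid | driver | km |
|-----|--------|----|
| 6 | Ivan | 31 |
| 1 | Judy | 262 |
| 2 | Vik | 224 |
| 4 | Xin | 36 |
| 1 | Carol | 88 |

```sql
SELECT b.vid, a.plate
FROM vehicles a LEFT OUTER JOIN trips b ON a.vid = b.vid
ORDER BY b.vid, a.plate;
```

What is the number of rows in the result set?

8

LEFT JOIN keeps every row from `vehicles`; unmatched rows get NULL for `trips`'s columns.
Matching on a.vid = b.vid. A NULL in a compared column never satisfies the condition.
Matched pairs: 5; unmatched a rows kept: 3.
Total: 5 matched + 3 padded = 8 rows.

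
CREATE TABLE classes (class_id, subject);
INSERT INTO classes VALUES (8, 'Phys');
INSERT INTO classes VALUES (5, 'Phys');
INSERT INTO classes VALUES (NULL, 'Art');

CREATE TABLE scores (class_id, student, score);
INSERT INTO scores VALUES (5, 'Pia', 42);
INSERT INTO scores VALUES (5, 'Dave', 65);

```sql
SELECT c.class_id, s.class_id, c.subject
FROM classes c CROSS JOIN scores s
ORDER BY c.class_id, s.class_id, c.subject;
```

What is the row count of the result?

6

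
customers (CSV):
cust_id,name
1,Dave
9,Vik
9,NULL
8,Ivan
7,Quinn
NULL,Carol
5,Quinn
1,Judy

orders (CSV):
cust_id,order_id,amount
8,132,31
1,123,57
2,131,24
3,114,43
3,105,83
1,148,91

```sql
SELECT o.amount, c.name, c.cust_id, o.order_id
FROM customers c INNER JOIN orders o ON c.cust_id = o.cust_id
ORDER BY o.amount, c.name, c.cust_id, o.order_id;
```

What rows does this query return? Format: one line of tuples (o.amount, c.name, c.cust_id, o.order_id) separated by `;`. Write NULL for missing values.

(31, Ivan, 8, 132); (57, Dave, 1, 123); (57, Judy, 1, 123); (91, Dave, 1, 148); (91, Judy, 1, 148)

INNER JOIN keeps only pairs where the ON condition holds.
Matching on c.cust_id = o.cust_id. A NULL in a compared column never satisfies the condition.
- cust_id=1: 2 matching o row(s), so 2 row(s) emitted.
- cust_id=9: no matching o row, dropped.
- cust_id=9: no matching o row, dropped.
- cust_id=8: 1 matching o row(s), so 1 row(s) emitted.
- cust_id=7: no matching o row, dropped.
- cust_id=NULL: no matching o row, dropped.
- cust_id=5: no matching o row, dropped.
- cust_id=1: 2 matching o row(s), so 2 row(s) emitted.
After projecting and ordering:
o.amount | c.name | c.cust_id | o.order_id
31 | Ivan | 8 | 132
57 | Dave | 1 | 123
57 | Judy | 1 | 123
91 | Dave | 1 | 148
91 | Judy | 1 | 148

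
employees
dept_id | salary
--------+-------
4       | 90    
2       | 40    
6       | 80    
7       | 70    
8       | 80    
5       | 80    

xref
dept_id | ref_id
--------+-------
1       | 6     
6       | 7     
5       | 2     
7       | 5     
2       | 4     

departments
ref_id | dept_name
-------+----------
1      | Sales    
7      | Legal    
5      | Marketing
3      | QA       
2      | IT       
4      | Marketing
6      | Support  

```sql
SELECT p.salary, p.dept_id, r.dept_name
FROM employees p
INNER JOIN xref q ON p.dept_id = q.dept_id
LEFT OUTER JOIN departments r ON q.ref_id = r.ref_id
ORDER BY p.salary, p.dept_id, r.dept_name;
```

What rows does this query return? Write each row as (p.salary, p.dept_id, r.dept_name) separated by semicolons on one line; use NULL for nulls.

(40, 2, Marketing); (70, 7, Marketing); (80, 5, IT); (80, 6, Legal)

Step 1 — p INNER JOIN q on dept_id → 4 row(s).
Then LEFT JOIN `departments r` on ref_id: each of those 4 rows is kept; rows whose q.ref_id has no match in r get NULL for r's columns.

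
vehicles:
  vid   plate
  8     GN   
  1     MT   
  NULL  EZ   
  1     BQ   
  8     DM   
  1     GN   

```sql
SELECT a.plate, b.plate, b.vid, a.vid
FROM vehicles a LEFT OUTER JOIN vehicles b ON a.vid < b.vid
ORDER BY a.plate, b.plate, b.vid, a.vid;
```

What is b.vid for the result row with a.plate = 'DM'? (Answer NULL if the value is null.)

NULL

LEFT JOIN keeps every row from `vehicles a`; unmatched rows get NULL for `vehicles b`'s columns.
Matching on a.vid < b.vid. A NULL in a compared column never satisfies the condition.
- a row (vid=8): no match → kept, b columns NULL.
- a row (vid=1): matches 2 b row(s) → 2 output row(s).
- a row (vid=NULL): no match → kept, b columns NULL.
- a row (vid=1): matches 2 b row(s) → 2 output row(s).
- a row (vid=8): no match → kept, b columns NULL.
- a row (vid=1): matches 2 b row(s) → 2 output row(s).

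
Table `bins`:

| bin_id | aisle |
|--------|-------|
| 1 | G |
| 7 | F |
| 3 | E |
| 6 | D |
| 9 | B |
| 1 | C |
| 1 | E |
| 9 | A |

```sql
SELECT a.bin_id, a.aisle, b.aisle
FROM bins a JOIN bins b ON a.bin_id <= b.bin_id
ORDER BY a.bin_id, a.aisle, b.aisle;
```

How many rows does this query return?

40

INNER JOIN keeps only pairs where the ON condition holds.
Matching on a.bin_id <= b.bin_id.
- a row (bin_id=1): matches 8 b row(s) → 8 output row(s).
- a row (bin_id=7): matches 3 b row(s) → 3 output row(s).
- a row (bin_id=3): matches 5 b row(s) → 5 output row(s).
- a row (bin_id=6): matches 4 b row(s) → 4 output row(s).
- a row (bin_id=9): matches 2 b row(s) → 2 output row(s).
- a row (bin_id=1): matches 8 b row(s) → 8 output row(s).
- a row (bin_id=1): matches 8 b row(s) → 8 output row(s).
- a row (bin_id=9): matches 2 b row(s) → 2 output row(s).
Total: 40 rows.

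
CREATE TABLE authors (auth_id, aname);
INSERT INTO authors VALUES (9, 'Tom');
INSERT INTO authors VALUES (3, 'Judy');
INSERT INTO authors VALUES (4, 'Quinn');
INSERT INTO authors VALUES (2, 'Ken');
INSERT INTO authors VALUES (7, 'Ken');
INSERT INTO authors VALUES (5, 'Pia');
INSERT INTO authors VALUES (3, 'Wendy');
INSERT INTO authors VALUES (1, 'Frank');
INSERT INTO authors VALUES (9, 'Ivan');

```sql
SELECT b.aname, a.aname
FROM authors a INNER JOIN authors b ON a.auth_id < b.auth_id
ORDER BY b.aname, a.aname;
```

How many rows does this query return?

34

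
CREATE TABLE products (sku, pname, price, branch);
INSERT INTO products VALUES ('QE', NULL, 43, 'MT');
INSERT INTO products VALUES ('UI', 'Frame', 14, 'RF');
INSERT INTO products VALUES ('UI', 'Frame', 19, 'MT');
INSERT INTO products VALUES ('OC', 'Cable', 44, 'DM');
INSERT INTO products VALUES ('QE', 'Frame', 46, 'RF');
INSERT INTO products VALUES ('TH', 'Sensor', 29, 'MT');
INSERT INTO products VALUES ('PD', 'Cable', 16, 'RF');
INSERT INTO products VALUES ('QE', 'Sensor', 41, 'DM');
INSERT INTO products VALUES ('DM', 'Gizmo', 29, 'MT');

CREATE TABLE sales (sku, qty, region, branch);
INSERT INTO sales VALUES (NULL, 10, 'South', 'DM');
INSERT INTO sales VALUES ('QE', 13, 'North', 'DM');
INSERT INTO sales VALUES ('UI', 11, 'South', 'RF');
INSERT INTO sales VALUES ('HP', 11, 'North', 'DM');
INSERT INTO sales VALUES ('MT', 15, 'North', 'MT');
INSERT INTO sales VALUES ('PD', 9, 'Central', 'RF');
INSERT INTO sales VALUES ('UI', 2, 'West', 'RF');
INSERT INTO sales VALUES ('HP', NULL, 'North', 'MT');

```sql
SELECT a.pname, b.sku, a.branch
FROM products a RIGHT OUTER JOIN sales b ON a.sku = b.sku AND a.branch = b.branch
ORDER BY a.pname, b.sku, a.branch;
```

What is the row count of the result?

RIGHT JOIN keeps every row from `sales`; unmatched rows get NULL for `products`'s columns.
Matching on a.sku = b.sku AND a.branch = b.branch. A NULL in a compared column never satisfies the condition.
Matched pairs: 4; unmatched b rows kept: 4.
Total: 4 matched + 4 padded = 8 rows.

8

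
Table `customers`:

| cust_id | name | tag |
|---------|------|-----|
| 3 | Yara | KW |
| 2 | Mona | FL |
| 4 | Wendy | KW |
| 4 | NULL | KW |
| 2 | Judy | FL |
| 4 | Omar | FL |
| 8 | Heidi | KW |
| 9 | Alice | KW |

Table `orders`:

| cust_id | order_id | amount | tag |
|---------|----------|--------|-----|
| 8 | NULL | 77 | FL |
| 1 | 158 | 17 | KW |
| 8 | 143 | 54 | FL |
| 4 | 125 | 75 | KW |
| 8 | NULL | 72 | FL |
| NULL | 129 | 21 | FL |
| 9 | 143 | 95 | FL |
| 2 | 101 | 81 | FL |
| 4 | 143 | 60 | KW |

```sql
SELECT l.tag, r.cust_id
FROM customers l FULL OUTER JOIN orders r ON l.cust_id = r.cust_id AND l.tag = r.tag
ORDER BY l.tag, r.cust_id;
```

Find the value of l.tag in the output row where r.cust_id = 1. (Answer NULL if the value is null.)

FULL OUTER JOIN keeps every row from both sides; unmatched rows get NULL for the other side's columns.
Matching on l.cust_id = r.cust_id AND l.tag = r.tag. A NULL in a compared column never satisfies the condition.
Matched pairs: 6; unmatched l rows kept: 4; unmatched r rows kept: 6.

NULL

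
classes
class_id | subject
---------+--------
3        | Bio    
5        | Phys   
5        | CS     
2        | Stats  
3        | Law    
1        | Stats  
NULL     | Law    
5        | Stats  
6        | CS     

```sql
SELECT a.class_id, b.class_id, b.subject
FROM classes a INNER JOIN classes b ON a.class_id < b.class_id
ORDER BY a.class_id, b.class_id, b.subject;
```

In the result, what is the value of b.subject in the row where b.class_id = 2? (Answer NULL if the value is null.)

INNER JOIN keeps only pairs where the ON condition holds.
Matching on a.class_id < b.class_id. A NULL in a compared column never satisfies the condition.
- a (class_id=3) pairs with 4 row(s) of b.
- a (class_id=5) pairs with 1 row(s) of b.
- a (class_id=5) pairs with 1 row(s) of b.
- a (class_id=2) pairs with 6 row(s) of b.
- a (class_id=3) pairs with 4 row(s) of b.
- a (class_id=1) pairs with 7 row(s) of b.
- a (class_id=NULL) has no partner → excluded.
- a (class_id=5) pairs with 1 row(s) of b.
- a (class_id=6) has no partner → excluded.

Stats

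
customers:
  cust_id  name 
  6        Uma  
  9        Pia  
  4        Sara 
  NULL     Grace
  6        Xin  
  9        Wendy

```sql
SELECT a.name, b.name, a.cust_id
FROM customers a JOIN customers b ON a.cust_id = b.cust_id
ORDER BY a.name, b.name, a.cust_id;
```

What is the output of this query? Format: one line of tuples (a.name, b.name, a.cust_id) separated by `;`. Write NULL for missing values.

(Pia, Pia, 9); (Pia, Wendy, 9); (Sara, Sara, 4); (Uma, Uma, 6); (Uma, Xin, 6); (Wendy, Pia, 9); (Wendy, Wendy, 9); (Xin, Uma, 6); (Xin, Xin, 6)

INNER JOIN keeps only pairs where the ON condition holds.
Matching on a.cust_id = b.cust_id. A NULL in a compared column never satisfies the condition.
- cust_id=6: 2 matching b row(s), so 2 row(s) emitted.
- cust_id=9: 2 matching b row(s), so 2 row(s) emitted.
- cust_id=4: 1 matching b row(s), so 1 row(s) emitted.
- cust_id=NULL: no matching b row, dropped.
- cust_id=6: 2 matching b row(s), so 2 row(s) emitted.
- cust_id=9: 2 matching b row(s), so 2 row(s) emitted.
After projecting and ordering:
a.name | b.name | a.cust_id
Pia | Pia | 9
Pia | Wendy | 9
Sara | Sara | 4
Uma | Uma | 6
Uma | Xin | 6
Wendy | Pia | 9
Wendy | Wendy | 9
Xin | Uma | 6
Xin | Xin | 6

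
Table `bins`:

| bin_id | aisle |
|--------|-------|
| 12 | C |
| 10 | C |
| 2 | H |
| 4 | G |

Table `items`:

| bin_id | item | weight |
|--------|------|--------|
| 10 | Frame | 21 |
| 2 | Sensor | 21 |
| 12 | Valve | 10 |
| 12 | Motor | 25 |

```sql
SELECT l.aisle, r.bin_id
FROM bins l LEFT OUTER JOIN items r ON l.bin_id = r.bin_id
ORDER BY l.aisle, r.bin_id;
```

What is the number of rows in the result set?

LEFT JOIN keeps every row from `bins`; unmatched rows get NULL for `items`'s columns.
Matching on l.bin_id = r.bin_id.
- l (bin_id=12) pairs with 2 row(s) of r.
- l (bin_id=10) pairs with 1 row(s) of r.
- l (bin_id=2) pairs with 1 row(s) of r.
- l (bin_id=4) has no partner → padded with NULL.
Total: 4 matched + 1 padded = 5 rows.

5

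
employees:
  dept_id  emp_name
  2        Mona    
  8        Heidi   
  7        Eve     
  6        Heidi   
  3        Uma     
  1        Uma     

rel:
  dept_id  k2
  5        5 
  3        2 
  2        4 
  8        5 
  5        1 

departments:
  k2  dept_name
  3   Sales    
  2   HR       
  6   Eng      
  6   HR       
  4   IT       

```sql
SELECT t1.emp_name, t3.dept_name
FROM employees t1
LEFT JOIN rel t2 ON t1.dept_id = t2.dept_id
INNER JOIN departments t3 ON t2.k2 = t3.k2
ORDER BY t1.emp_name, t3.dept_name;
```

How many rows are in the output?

2

Joins associate left-to-right: employees LEFT JOIN rel on dept_id gives 6 intermediate row(s).
Then INNER JOIN `departments t3` on k2: keep only rows whose t2.k2 appears in t3.
Result: 2 row(s).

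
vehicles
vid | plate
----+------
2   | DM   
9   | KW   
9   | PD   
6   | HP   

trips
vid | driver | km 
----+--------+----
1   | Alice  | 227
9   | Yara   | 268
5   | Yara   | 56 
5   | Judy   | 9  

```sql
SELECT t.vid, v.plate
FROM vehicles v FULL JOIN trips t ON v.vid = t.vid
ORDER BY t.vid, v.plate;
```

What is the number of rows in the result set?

FULL OUTER JOIN keeps every row from both sides; unmatched rows get NULL for the other side's columns.
Matching on v.vid = t.vid.
- vid=2: no t row matches, row kept with t columns NULL.
- vid=9: 1 matching t row(s), so 1 row(s) emitted.
- vid=9: 1 matching t row(s), so 1 row(s) emitted.
- vid=6: no t row matches, row kept with t columns NULL.
- 3 row(s) from t found no v partner → padded with NULL.
Total: 2 matched + 5 padded = 7 rows.

7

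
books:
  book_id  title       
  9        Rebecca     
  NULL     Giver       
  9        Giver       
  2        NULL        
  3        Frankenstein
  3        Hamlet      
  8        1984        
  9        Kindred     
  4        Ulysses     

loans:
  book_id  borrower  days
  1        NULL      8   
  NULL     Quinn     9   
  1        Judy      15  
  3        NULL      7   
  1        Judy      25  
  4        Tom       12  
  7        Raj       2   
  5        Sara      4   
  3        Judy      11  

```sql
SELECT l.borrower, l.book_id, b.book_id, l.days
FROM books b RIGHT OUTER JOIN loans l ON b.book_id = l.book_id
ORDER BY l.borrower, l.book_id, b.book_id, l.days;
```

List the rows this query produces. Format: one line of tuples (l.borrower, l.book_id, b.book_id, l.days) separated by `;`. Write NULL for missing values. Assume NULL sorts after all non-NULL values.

RIGHT JOIN keeps every row from `loans`; unmatched rows get NULL for `books`'s columns.
Matching on b.book_id = l.book_id. A NULL in a compared column never satisfies the condition.
Matched pairs: 5; unmatched l rows kept: 6.

(Judy, 1, NULL, 15); (Judy, 1, NULL, 25); (Judy, 3, 3, 11); (Judy, 3, 3, 11); (Quinn, NULL, NULL, 9); (Raj, 7, NULL, 2); (Sara, 5, NULL, 4); (Tom, 4, 4, 12); (NULL, 1, NULL, 8); (NULL, 3, 3, 7); (NULL, 3, 3, 7)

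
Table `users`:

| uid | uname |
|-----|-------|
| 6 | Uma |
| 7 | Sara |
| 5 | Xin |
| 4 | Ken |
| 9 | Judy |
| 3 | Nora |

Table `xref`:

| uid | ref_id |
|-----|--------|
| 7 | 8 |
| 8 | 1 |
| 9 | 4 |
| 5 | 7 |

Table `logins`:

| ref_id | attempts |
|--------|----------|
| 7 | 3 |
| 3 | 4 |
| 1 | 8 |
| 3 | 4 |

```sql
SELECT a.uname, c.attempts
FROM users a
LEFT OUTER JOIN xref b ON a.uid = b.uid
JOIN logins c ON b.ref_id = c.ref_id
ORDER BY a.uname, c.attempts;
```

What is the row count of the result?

Evaluate left to right. First `users a LEFT JOIN xref b` on uid: 6 row(s).
Then INNER JOIN `logins c` on ref_id: keep only rows whose b.ref_id appears in c.
Result: 1 row(s).

1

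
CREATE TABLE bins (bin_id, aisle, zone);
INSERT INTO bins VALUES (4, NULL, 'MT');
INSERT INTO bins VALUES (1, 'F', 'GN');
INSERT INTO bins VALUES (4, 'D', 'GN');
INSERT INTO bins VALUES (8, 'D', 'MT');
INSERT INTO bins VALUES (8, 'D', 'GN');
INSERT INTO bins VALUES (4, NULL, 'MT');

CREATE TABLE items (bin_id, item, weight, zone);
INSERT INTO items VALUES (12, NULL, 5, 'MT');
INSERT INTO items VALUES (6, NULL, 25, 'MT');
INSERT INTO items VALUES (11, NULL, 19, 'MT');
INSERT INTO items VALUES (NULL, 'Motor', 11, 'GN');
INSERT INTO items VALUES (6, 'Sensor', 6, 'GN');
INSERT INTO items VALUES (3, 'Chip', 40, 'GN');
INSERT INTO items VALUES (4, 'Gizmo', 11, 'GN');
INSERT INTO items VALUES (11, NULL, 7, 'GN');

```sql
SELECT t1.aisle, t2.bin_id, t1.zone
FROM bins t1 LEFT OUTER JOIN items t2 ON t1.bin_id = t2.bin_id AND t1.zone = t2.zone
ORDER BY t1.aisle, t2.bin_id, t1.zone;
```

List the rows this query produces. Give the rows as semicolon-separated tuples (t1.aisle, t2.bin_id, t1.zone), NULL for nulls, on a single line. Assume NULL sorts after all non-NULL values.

(D, 4, GN); (D, NULL, GN); (D, NULL, MT); (F, NULL, GN); (NULL, NULL, MT); (NULL, NULL, MT)

LEFT JOIN keeps every row from `bins`; unmatched rows get NULL for `items`'s columns.
Matching on t1.bin_id = t2.bin_id AND t1.zone = t2.zone. A NULL in a compared column never satisfies the condition.
Matched pairs: 1; unmatched t1 rows kept: 5.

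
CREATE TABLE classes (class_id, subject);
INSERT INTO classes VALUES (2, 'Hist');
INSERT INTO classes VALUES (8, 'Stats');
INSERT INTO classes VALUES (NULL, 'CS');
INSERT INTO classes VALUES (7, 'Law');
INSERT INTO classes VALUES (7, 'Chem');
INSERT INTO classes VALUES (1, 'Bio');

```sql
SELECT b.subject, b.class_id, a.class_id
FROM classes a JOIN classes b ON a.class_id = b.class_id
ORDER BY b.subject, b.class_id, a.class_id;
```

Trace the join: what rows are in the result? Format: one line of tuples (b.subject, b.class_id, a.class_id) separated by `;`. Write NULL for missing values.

INNER JOIN keeps only pairs where the ON condition holds.
Matching on a.class_id = b.class_id. A NULL in a compared column never satisfies the condition.
- a[0] class_id=2 → 1 match(es) in b → 1 row(s).
- a[1] class_id=8 → 1 match(es) in b → 1 row(s).
- a[2] class_id=NULL → no match; dropped.
- a[3] class_id=7 → 2 match(es) in b → 2 row(s).
- a[4] class_id=7 → 2 match(es) in b → 2 row(s).
- a[5] class_id=1 → 1 match(es) in b → 1 row(s).
After projecting and ordering:
b.subject | b.class_id | a.class_id
Bio | 1 | 1
Chem | 7 | 7
Chem | 7 | 7
Hist | 2 | 2
Law | 7 | 7
Law | 7 | 7
Stats | 8 | 8

(Bio, 1, 1); (Chem, 7, 7); (Chem, 7, 7); (Hist, 2, 2); (Law, 7, 7); (Law, 7, 7); (Stats, 8, 8)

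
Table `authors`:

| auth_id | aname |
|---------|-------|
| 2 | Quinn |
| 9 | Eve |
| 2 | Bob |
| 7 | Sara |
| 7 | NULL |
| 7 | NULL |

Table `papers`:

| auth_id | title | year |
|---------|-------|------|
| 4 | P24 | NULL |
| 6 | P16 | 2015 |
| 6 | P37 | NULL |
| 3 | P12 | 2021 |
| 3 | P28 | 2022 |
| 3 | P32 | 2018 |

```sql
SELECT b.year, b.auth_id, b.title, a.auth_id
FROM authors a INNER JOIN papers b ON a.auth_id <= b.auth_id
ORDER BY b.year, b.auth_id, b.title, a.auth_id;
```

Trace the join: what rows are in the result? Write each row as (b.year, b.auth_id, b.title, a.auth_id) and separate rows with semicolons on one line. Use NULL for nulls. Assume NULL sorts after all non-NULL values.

INNER JOIN keeps only pairs where the ON condition holds.
Matching on a.auth_id <= b.auth_id.
Matched pairs: 12.

(2015, 6, P16, 2); (2015, 6, P16, 2); (2018, 3, P32, 2); (2018, 3, P32, 2); (2021, 3, P12, 2); (2021, 3, P12, 2); (2022, 3, P28, 2); (2022, 3, P28, 2); (NULL, 4, P24, 2); (NULL, 4, P24, 2); (NULL, 6, P37, 2); (NULL, 6, P37, 2)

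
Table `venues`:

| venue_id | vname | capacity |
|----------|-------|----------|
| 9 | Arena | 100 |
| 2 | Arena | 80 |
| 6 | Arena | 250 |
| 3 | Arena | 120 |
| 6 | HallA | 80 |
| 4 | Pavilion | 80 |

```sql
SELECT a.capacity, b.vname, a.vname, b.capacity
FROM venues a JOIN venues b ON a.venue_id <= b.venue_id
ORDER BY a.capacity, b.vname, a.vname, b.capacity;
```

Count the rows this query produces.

INNER JOIN keeps only pairs where the ON condition holds.
Matching on a.venue_id <= b.venue_id.
- a[0] venue_id=9 → 1 match(es) in b → 1 row(s).
- a[1] venue_id=2 → 6 match(es) in b → 6 row(s).
- a[2] venue_id=6 → 3 match(es) in b → 3 row(s).
- a[3] venue_id=3 → 5 match(es) in b → 5 row(s).
- a[4] venue_id=6 → 3 match(es) in b → 3 row(s).
- a[5] venue_id=4 → 4 match(es) in b → 4 row(s).
Total: 22 rows.

22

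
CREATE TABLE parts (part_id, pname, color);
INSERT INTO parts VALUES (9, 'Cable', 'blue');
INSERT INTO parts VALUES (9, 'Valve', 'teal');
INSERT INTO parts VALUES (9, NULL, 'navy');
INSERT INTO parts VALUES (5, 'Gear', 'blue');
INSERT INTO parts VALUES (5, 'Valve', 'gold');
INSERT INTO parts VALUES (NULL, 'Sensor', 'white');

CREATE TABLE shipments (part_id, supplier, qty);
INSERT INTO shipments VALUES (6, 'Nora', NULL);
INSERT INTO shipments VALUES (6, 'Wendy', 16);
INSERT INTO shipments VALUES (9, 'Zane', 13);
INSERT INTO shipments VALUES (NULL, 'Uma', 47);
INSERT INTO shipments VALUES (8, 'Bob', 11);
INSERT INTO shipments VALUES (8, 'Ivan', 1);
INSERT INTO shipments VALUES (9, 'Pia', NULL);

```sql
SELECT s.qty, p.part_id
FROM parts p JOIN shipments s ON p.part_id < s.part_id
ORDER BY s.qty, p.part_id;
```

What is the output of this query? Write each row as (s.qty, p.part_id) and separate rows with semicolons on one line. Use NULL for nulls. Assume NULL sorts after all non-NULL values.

(1, 5); (1, 5); (11, 5); (11, 5); (13, 5); (13, 5); (16, 5); (16, 5); (NULL, 5); (NULL, 5); (NULL, 5); (NULL, 5)

INNER JOIN keeps only pairs where the ON condition holds.
Matching on p.part_id < s.part_id. A NULL in a compared column never satisfies the condition.
Matched pairs: 12.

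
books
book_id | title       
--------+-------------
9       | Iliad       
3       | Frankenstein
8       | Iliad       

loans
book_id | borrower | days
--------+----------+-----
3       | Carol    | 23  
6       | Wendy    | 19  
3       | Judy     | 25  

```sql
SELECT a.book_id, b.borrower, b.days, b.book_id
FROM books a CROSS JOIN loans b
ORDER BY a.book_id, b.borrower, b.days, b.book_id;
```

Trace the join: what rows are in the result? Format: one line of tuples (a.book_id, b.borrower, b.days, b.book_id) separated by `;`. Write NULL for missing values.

(3, Carol, 23, 3); (3, Judy, 25, 3); (3, Wendy, 19, 6); (8, Carol, 23, 3); (8, Judy, 25, 3); (8, Wendy, 19, 6); (9, Carol, 23, 3); (9, Judy, 25, 3); (9, Wendy, 19, 6)

CROSS JOIN pairs every row of `books` with every row of `loans`: 3 × 3 = 9 rows.
After projecting and ordering:
a.book_id | b.borrower | b.days | b.book_id
3 | Carol | 23 | 3
3 | Judy | 25 | 3
3 | Wendy | 19 | 6
8 | Carol | 23 | 3
8 | Judy | 25 | 3
8 | Wendy | 19 | 6
9 | Carol | 23 | 3
9 | Judy | 25 | 3
9 | Wendy | 19 | 6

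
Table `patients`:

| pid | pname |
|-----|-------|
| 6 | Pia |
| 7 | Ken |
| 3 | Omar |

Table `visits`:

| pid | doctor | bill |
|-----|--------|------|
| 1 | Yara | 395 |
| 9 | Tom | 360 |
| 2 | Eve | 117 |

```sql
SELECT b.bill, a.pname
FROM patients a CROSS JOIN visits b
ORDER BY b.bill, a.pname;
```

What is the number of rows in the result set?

9

CROSS JOIN pairs every row of `patients` with every row of `visits`: 3 × 3 = 9 rows.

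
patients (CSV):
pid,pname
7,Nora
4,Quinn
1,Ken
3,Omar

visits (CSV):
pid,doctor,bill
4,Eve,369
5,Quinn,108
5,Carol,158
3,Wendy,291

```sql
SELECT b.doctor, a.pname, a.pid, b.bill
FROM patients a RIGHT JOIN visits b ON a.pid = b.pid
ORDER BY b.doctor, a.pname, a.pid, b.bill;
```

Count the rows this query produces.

4

RIGHT JOIN keeps every row from `visits`; unmatched rows get NULL for `patients`'s columns.
Matching on a.pid = b.pid.
- a row (pid=7): no match.
- a row (pid=4): matches 1 b row(s) → 1 output row(s).
- a row (pid=1): no match.
- a row (pid=3): matches 1 b row(s) → 1 output row(s).
- plus 2 unmatched b row(s), each kept with NULL a columns.
Total: 2 matched + 2 padded = 4 rows.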